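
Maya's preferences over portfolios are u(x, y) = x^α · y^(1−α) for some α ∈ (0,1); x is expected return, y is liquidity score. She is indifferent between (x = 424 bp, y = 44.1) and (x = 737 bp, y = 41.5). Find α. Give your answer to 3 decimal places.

Indifference: 424^α · 44.1^(1−α) = 737^α · 41.5^(1−α).
(424/737)^α = (41.5/44.1)^(1−α); take logs: α·ln(424/737) = (1−α)·ln(41.5/44.1), i.e. α·-0.552854 = (1−α)·-0.060766.
So α/(1−α) = (-0.060766)/(-0.552854) = 0.109913, and α = 0.109913/1.109913 ≈ 0.099.

α ≈ 0.099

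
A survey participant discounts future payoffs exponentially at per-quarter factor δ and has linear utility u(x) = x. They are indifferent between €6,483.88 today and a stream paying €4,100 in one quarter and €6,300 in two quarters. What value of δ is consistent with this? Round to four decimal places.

δ ≈ 0.7400

The stream is worth 4100δ + 6300δ² today, so 4100δ + 6300δ² = 6483.88.
So 6300δ² + 4100δ − 6483.88 = 0.
δ = (−4100 + √(4100² + 4·6300·6483.88)) / (2·6300) = (−4100 + √180203776.00) / 12600 ≈ 0.7400.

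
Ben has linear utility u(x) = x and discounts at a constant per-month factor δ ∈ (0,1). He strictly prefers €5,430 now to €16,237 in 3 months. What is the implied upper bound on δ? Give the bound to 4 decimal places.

The preference means 5430 > δ^3·16237.
So δ^3 < 5430/16237 = 0.33442; taking the cube root of both positive sides preserves the inequality.
δ < (5430/16237)^(1/3) ≈ 0.6941.

δ < 0.6941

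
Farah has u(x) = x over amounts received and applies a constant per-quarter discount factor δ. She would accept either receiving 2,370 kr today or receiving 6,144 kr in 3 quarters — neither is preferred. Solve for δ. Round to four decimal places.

Indifference means u(2370) = δ^3 · u(6144), so δ^3 = u(2370)/u(6144).
With u(x) = x: δ^3 = 2370/6144 = 0.38574.
Taking the cube root: δ = 0.38574^(1/3) ≈ 0.7279.

δ ≈ 0.7279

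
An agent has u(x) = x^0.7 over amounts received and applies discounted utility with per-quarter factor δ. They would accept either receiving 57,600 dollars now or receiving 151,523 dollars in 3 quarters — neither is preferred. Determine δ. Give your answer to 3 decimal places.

Indifference means u(57600) = δ^3 · u(151523), so δ^3 = u(57600)/u(151523).
Since u(x) = x^0.7, δ^3 = (57600/151523)^0.7 = 0.38014^0.7 = 0.50811.
So δ = 0.50811^(1/3) ≈ 0.798.

δ ≈ 0.798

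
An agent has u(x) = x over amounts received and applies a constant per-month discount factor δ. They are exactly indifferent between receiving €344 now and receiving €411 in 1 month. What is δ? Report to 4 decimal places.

δ ≈ 0.8370

Equating discounted utilities: u(344) = δ·u(411) ⇒ δ = u(344)/u(411).
With u(x) = x: δ = 344/411 = 0.83698.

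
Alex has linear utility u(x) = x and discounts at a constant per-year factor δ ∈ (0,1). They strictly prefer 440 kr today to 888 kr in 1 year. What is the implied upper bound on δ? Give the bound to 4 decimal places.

δ < 0.4955

The preference means 440 > δ·888.
So δ < 440/888 = 0.49550.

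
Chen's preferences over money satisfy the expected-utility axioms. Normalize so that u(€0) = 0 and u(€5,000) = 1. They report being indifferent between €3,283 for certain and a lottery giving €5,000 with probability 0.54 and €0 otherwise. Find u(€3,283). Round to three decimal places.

u(€3,283) equals the lottery's expected utility: 0.54·1 + 0.46·0 = 0.54.

0.540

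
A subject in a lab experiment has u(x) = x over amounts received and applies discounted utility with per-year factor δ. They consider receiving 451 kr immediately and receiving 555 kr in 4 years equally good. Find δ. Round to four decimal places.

Indifference means u(451) = δ^4 · u(555), so δ^4 = u(451)/u(555).
With u(x) = x: δ^4 = 451/555 = 0.81261.
So δ = 0.81261^(1/4) ≈ 0.9494.

δ ≈ 0.9494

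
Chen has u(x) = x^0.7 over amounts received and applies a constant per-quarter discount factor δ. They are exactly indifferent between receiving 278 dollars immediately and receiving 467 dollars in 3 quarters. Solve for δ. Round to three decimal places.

δ ≈ 0.886

Equating discounted utilities: u(278) = δ^3·u(467) ⇒ δ^3 = u(278)/u(467).
With u(x) = x^0.7: δ^3 = 278^0.7/467^0.7 = (278/467)^0.7 = 0.69552.
So δ = 0.69552^(1/3) ≈ 0.886.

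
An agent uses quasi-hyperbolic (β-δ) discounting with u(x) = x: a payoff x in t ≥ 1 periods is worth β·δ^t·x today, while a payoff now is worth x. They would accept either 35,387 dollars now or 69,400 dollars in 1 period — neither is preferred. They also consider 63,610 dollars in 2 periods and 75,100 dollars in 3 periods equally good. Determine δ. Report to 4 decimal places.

δ ≈ 0.8470

The second indifference involves only future payoffs, so β cancels: β·δ^2·63610 = β·δ^3·75100, giving δ = 63610/75100 = 0.84700.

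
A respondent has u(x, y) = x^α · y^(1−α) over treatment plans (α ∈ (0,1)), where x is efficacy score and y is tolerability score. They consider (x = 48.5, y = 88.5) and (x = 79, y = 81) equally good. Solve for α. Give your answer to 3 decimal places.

α ≈ 0.154

Set the two utilities equal: 48.5^α·88.5^(1−α) = 79^α·81^(1−α).
(48.5/79)^α = (81/88.5)^(1−α); take logs: α·ln(48.5/79) = (1−α)·ln(81/88.5), i.e. α·-0.487884 = (1−α)·-0.088553.
So α/(1−α) = (-0.088553)/(-0.487884) = 0.181504, and α = 0.181504/1.181504 ≈ 0.154.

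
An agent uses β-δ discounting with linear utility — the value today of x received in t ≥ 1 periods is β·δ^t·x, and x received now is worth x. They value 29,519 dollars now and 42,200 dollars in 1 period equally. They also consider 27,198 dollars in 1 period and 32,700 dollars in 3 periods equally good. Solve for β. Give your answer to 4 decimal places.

The second indifference involves only future payoffs, so β cancels: β·δ^1·27198 = β·δ^3·32700, giving δ^2 = 27198/32700 = 0.83174, so δ = 0.91200.
Substituting δ into 29519 = β·δ·42200: β = 29519/(38486.380) ≈ 0.7670.

β ≈ 0.7670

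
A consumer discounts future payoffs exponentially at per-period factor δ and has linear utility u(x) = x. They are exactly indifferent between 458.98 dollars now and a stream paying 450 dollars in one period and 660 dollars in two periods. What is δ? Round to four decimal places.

δ ≈ 0.5600

Equating present values: 458.98 = 450δ + 660δ².
So 660δ² + 450δ − 458.98 = 0.
By the quadratic formula (taking the positive root), δ = (−450 + √1414207.20) / 1320 ≈ 0.5600.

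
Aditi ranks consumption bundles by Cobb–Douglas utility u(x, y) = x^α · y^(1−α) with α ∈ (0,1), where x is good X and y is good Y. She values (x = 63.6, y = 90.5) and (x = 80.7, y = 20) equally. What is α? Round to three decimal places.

The Cobb–Douglas utilities coincide, so 63.6^α·90.5^(1−α) = 80.7^α·20^(1−α).
Taking logs: α·ln 63.6 + (1−α)·ln 90.5 = α·ln 80.7 + (1−α)·ln 20, i.e. α·-0.238125 = (1−α)·-1.509618.
With A = -0.238125 and B = -1.509618: α·A = (1−α)·B, so α = B/(A+B) = -1.509618/-1.747743 ≈ 0.864.

α ≈ 0.864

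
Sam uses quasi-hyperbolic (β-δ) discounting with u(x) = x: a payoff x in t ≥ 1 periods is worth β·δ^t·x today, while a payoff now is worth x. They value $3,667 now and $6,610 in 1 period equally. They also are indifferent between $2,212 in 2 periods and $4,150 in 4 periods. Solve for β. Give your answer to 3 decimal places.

β ≈ 0.760

The second indifference involves only future payoffs, so β cancels: β·δ^2·2212 = β·δ^4·4150, giving δ^2 = 2212/4150 = 0.53301, so δ = 0.73008.
Substituting δ into 3667 = β·δ·6610: β = 3667/(4825.807) ≈ 0.760.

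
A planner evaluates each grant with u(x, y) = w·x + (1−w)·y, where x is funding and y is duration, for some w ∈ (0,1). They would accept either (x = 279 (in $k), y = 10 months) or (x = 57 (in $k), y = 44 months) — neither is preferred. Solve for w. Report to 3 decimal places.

w = 0.133

Indifference: w·279 + (1−w)·10 = w·57 + (1−w)·44.
Collecting terms: w·222 = (1−w)·34.
Hence w = 34/(222+34) = 34/256 = 0.133.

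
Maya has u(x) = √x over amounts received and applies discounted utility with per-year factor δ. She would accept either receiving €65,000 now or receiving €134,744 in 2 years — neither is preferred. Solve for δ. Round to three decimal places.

The payoff in 2 years is discounted by δ^2, so u(65000) = δ^2·u(134744) and δ^2 = u(65000)/u(134744).
Since u(x) = √x, δ^2 = √(65000/134744) = 0.69455.
Taking the square root: δ = 0.69455^(1/2) ≈ 0.833.

δ ≈ 0.833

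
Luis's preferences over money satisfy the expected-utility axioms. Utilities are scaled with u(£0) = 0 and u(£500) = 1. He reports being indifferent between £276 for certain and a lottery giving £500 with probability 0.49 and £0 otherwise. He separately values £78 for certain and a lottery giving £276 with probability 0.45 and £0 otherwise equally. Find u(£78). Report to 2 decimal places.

0.22

First, u(£276) = 0.49·u(£500) + 0.51·u(£0) = 0.49.
Then u(£78) = 0.45·u(£276) + 0.55·u(£0) = 0.45·0.49 + 0.55·0.00 = 0.2205.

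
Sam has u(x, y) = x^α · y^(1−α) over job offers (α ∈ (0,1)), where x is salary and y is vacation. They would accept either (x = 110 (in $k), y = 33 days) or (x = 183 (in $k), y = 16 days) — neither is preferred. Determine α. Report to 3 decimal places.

α ≈ 0.587

Indifference: 110^α · 33^(1−α) = 183^α · 16^(1−α).
Rearrange to (110/183)^α = (16/33)^(1−α) and take logs: α·-0.509006 = (1−α)·-0.723919.
With A = -0.509006 and B = -0.723919: α·A = (1−α)·B, so α = B/(A+B) = -0.723919/-1.232925 ≈ 0.587.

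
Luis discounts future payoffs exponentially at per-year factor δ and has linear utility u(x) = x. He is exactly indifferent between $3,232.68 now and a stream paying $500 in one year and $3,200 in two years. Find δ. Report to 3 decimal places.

δ ≈ 0.930

Present value of the stream is 500·δ + 3200·δ². Indifference gives 500δ + 3200δ² = 3232.68.
That is, 3200δ² + 500δ − 3232.68 = 0, a quadratic in δ.
By the quadratic formula (taking the positive root), δ = (−500 + √41628304.00) / 6400 ≈ 0.930.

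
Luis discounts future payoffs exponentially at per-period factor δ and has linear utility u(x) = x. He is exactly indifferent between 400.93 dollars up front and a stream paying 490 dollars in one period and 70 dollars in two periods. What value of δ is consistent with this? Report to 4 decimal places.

δ ≈ 0.7400

Equating present values: 400.93 = 490δ + 70δ².
That is, 70δ² + 490δ − 400.93 = 0, a quadratic in δ.
The positive root is δ = [−490 + √(490² + 4·70·400.93)] / (2·70) = (−490 + 593.600)/140 ≈ 0.7400.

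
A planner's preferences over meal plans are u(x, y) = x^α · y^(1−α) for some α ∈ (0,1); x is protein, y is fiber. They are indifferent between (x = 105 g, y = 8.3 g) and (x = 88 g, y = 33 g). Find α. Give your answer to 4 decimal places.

α ≈ 0.8866

Indifference: 105^α · 8.3^(1−α) = 88^α · 33^(1−α).
Rearrange to (105/88)^α = (33/8.3)^(1−α) and take logs: α·0.1766235 = (1−α)·1.3802520.
Thus α·(1.5568755) = 1.3802520, so α = 1.3802520/1.5568755 ≈ 0.8866.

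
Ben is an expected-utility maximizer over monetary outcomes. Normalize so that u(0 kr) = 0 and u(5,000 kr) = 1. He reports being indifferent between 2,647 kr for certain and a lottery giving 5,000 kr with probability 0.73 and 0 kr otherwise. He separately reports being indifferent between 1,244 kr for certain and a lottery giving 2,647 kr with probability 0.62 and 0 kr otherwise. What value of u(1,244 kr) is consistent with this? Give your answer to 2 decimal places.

0.45

First, u(2,647 kr) = 0.73·u(5,000 kr) + 0.27·u(0 kr) = 0.73.
Chaining: u(1,244 kr) = 0.62·0.73 + 0.38·0.00 = 0.4526.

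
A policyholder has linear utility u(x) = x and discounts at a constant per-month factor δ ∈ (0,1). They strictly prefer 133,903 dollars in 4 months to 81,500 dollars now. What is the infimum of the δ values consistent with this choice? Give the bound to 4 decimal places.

The preference means 81500 < δ^4·133903.
Hence δ^4 > 81500/133903 = 0.60865, and x ↦ x^(1/4) is increasing on (0,∞).
δ > (81500/133903)^(1/4) ≈ 0.8833.

δ > 0.8833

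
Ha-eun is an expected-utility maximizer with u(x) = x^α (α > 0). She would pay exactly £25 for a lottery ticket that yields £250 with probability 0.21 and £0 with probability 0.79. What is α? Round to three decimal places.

α ≈ 0.678

The lottery's expected utility is 0.21·u(250) + 0.79·u(0) = 0.21·250^α (since u(0) = 0 for α > 0).
Equating: 25^α = 0.21·250^α, i.e. 0.1000^α = 0.21.
Taking logs: α·ln(25/250) = ln(0.21), so α = -1.560648 / -2.302585 ≈ 0.678.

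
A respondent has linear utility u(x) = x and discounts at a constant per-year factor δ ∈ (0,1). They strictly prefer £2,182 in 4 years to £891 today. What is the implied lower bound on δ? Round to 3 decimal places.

δ > 0.799

Comparing present values: 891 < δ^4·2182.
Dividing by 2182: δ^4 > 0.40834. Both sides are positive, so the 4th root keeps the direction.
δ > (891/2182)^(1/4) ≈ 0.799.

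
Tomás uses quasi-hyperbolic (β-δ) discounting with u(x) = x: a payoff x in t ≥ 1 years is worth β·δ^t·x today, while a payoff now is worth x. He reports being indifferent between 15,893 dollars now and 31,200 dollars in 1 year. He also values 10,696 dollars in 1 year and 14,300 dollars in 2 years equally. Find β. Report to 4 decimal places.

The second indifference involves only future payoffs, so β cancels: β·δ^1·10696 = β·δ^2·14300, giving δ = 10696/14300 = 0.74797.
The first indifference: 15893 = β·δ·31200, so β = 15893/(δ·31200) = 15893/(0.74797·31200) ≈ 0.6810.

β ≈ 0.6810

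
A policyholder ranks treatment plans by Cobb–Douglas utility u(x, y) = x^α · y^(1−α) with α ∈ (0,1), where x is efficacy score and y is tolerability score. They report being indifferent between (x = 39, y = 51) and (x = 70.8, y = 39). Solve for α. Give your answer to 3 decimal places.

α ≈ 0.310

The Cobb–Douglas utilities coincide, so 39^α·51^(1−α) = 70.8^α·39^(1−α).
(39/70.8)^α = (39/51)^(1−α); take logs: α·ln(39/70.8) = (1−α)·ln(39/51), i.e. α·-0.596297 = (1−α)·-0.268264.
With A = -0.596297 and B = -0.268264: α·A = (1−α)·B, so α = B/(A+B) = -0.268264/-0.864561 ≈ 0.310.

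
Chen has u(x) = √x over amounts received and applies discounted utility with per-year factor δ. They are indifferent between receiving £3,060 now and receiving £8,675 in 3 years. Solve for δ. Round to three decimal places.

The payoff in 3 years is discounted by δ^3, so u(3060) = δ^3·u(8675) and δ^3 = u(3060)/u(8675).
Since u(x) = √x, δ^3 = √(3060/8675) = 0.59392.
Hence δ = (0.59392)^(1/3) = 0.84057.

δ ≈ 0.841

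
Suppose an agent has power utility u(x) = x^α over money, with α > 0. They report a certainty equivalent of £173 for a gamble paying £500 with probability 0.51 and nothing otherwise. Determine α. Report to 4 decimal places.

α ≈ 0.6344

Since u(0) = 0, the lottery's EU is 0.51·500^α.
Indifference: 173^α = 0.51·500^α, so (173/500)^α = 0.51.
Taking logs: α·ln(173/500) = ln(0.51), so α = -0.6733446 / -1.0613165 ≈ 0.6344.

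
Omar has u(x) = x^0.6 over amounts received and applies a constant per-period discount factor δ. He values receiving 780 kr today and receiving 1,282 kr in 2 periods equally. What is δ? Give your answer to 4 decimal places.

δ ≈ 0.8615

The payoff in 2 periods is discounted by δ^2, so u(780) = δ^2·u(1282) and δ^2 = u(780)/u(1282).
Since u(x) = x^0.6, δ^2 = (780/1282)^0.6 = 0.60842^0.6 = 0.74221.
Hence δ = (0.74221)^(1/2) = 0.861513.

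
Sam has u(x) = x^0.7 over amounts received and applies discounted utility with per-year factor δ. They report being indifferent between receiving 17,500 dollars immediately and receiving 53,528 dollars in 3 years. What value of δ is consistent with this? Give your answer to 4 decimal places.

δ ≈ 0.7704

Indifference means u(17500) = δ^3 · u(53528), so δ^3 = u(17500)/u(53528).
With u(x) = x^0.7: δ^3 = 17500^0.7/53528^0.7 = (17500/53528)^0.7 = 0.45721.
Taking the cube root: δ = 0.45721^(1/3) ≈ 0.7704.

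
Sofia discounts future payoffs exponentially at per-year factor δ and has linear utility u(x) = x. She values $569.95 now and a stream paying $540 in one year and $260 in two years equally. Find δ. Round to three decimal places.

δ ≈ 0.770

Present value of the stream is 540·δ + 260·δ². Indifference gives 540δ + 260δ² = 569.95.
Rearranged: 260δ² + 540δ − 569.95 = 0.
The positive root is δ = [−540 + √(540² + 4·260·569.95)] / (2·260) = (−540 + 940.398)/520 ≈ 0.770.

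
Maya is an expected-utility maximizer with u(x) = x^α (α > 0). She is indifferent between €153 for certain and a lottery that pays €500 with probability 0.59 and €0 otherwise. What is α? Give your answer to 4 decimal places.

Since u(0) = 0, the lottery's EU is 0.59·500^α.
Setting u(153) equal to that: 153^α = 0.59·500^α ⇒ (153/500)^α = 0.59.
Taking logs: α·ln(153/500) = ln(0.59), so α = -0.5276327 / -1.1841702 ≈ 0.4456.

α ≈ 0.4456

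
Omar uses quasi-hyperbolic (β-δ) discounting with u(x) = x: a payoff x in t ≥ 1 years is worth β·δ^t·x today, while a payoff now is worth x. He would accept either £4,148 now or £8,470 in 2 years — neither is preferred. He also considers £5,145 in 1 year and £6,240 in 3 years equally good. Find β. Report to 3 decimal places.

From the later pair, β·δ^1·5145 = β·δ^3·6240; dividing through, δ^2 = 5145/6240 = 0.82452, so δ = 0.90803.
The first indifference: 4148 = β·δ^2·8470, so β = 4148/(δ^2·8470) = 4148/(0.82452·8470) ≈ 0.594.

β ≈ 0.594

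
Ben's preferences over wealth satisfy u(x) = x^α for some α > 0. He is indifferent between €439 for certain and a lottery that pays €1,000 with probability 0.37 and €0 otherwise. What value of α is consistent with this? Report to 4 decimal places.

α ≈ 1.2077

The lottery's expected utility is 0.37·u(1000) + 0.63·u(0) = 0.37·1000^α (since u(0) = 0 for α > 0).
Setting u(439) equal to that: 439^α = 0.37·1000^α ⇒ (439/1000)^α = 0.37.
Taking logs: α·ln(439/1000) = ln(0.37), so α = -0.9942523 / -0.8232559 ≈ 1.2077.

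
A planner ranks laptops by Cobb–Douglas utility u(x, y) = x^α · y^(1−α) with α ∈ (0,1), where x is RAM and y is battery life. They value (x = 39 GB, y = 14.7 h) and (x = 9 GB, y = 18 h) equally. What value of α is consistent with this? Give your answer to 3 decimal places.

α ≈ 0.121

The Cobb–Douglas utilities coincide, so 39^α·14.7^(1−α) = 9^α·18^(1−α).
(39/9)^α = (18/14.7)^(1−α); take logs: α·ln(39/9) = (1−α)·ln(18/14.7), i.e. α·1.466337 = (1−α)·0.202524.
Thus α·(1.668861) = 0.202524, so α = 0.202524/1.668861 ≈ 0.121.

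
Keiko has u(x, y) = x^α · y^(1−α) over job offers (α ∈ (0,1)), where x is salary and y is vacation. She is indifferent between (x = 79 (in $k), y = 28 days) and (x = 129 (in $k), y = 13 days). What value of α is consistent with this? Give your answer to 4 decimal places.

The Cobb–Douglas utilities coincide, so 79^α·28^(1−α) = 129^α·13^(1−α).
(79/129)^α = (13/28)^(1−α); take logs: α·ln(79/129) = (1−α)·ln(13/28), i.e. α·-0.4903646 = (1−α)·-0.7672552.
Thus α·(-1.2576198) = -0.7672552, so α = -0.7672552/-1.2576198 ≈ 0.6101.

α ≈ 0.6101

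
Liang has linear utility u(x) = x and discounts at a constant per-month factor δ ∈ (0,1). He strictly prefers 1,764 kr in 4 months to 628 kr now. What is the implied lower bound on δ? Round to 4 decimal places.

δ > 0.7724

Under u(x) = x this choice says 628 < δ^4·1764.
Dividing by 1764: δ^4 > 0.35601. Both sides are positive, so the 4th root keeps the direction.
δ > (628/1764)^(1/4) ≈ 0.7724.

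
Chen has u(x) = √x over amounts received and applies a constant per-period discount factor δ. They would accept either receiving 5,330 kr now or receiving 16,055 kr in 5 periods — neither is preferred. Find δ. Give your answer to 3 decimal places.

The payoff in 5 periods is discounted by δ^5, so u(5330) = δ^5·u(16055) and δ^5 = u(5330)/u(16055).
With u(x) = √x: δ^5 = √5330/√16055 = √(5330/16055) = 0.57618.
So δ = 0.57618^(1/5) ≈ 0.896.

δ ≈ 0.896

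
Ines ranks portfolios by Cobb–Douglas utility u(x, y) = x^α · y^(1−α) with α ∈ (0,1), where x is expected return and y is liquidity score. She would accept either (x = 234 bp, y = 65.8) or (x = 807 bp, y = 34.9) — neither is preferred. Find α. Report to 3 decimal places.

Set the two utilities equal: 234^α·65.8^(1−α) = 807^α·34.9^(1−α).
Rearrange to (234/807)^α = (34.9/65.8)^(1−α) and take logs: α·-1.238003 = (1−α)·-0.634133.
With A = -1.238003 and B = -0.634133: α·A = (1−α)·B, so α = B/(A+B) = -0.634133/-1.872136 ≈ 0.339.

α ≈ 0.339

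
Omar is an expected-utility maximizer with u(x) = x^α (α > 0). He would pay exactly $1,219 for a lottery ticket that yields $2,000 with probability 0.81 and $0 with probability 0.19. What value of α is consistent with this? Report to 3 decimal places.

α ≈ 0.426

Since u(0) = 0, the lottery's EU is 0.81·2000^α.
Setting u(1219) equal to that: 1219^α = 0.81·2000^α ⇒ (1219/2000)^α = 0.81.
α = ln(0.81) / ln(1219/2000) = -0.210721/-0.495116 ≈ 0.426.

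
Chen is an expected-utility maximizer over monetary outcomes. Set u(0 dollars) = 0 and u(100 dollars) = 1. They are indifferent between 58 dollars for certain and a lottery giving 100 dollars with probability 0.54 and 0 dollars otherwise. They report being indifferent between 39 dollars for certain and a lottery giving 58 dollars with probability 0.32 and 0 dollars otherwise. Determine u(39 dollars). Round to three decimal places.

From the first indifference, u(58 dollars) = 0.54·u(100 dollars) + 0.46·u(0 dollars) = 0.54·1 + 0.46·0 = 0.54.
Then u(39 dollars) = 0.32·u(58 dollars) + 0.68·u(0 dollars) = 0.32·0.54 + 0.68·0.00 = 0.1728.

0.173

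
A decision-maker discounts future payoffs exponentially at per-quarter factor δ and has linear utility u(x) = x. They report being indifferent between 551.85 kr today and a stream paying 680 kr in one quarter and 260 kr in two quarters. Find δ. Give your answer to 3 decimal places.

δ ≈ 0.650

Present value of the stream is 680·δ + 260·δ². Indifference gives 680δ + 260δ² = 551.85.
That is, 260δ² + 680δ − 551.85 = 0, a quadratic in δ.
δ = (−680 + √(680² + 4·260·551.85)) / (2·260) = (−680 + √1036324.00) / 520 ≈ 0.650.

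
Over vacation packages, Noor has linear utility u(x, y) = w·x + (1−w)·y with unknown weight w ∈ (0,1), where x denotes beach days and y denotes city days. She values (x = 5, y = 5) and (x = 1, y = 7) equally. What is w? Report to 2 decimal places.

Indifference: w·5 + (1−w)·5 = w·1 + (1−w)·7.
Rearranging, 4·w − 2·(1−w) = 0.
Hence w = 2/(4+2) = 2/6 = 0.33.

w = 0.33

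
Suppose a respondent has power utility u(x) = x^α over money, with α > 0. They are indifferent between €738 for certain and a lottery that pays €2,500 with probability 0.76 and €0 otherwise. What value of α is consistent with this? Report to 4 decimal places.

α ≈ 0.2249

The lottery's expected utility is 0.76·u(2500) + 0.24·u(0) = 0.76·2500^α (since u(0) = 0 for α > 0).
Setting u(738) equal to that: 738^α = 0.76·2500^α ⇒ (738/2500)^α = 0.76.
Take logs: α = ln 0.76 / ln(738/2500) ≈ 0.224929.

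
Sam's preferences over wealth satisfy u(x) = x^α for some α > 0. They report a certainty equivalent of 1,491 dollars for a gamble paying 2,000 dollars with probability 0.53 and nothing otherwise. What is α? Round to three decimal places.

EU(lottery) = 0.53·2000^α + 0.47·0 = 0.53·2000^α.
Indifference: 1491^α = 0.53·2000^α, so (1491/2000)^α = 0.53.
Take logs: α = ln 0.53 / ln(1491/2000) ≈ 2.16165.

α ≈ 2.162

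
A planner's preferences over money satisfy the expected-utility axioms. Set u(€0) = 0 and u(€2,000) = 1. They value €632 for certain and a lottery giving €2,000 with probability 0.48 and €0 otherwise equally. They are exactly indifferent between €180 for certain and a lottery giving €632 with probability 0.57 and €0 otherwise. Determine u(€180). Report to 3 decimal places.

First, u(€632) = 0.48·u(€2,000) + 0.52·u(€0) = 0.48.
Then u(€180) = 0.57·u(€632) + 0.43·u(€0) = 0.57·0.48 + 0.43·0.00 = 0.2736.

0.274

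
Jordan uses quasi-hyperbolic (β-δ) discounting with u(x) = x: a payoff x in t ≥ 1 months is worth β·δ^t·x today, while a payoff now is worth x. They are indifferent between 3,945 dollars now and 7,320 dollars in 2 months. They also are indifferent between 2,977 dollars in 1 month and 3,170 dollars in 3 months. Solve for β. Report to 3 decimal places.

β ≈ 0.574

Both payoffs in the second observation are in the future, so β drops out: δ^1·2977 = δ^3·3170 ⇒ δ^2 = 2977/3170 = 0.93912, so δ = 0.96908.
The first indifference: 3945 = β·δ^2·7320, so β = 3945/(δ^2·7320) = 3945/(0.93912·7320) ≈ 0.574.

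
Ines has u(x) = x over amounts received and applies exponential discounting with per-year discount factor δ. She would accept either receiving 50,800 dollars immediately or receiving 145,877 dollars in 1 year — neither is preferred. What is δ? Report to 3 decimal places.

δ ≈ 0.348

The payoff in 1 year is discounted by δ, so u(50800) = δ·u(145877) and δ = u(50800)/u(145877).
With u(x) = x: δ = 50800/145877 = 0.34824.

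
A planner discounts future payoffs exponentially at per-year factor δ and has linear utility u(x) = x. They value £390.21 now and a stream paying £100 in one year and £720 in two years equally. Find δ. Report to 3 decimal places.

δ ≈ 0.670

Equating present values: 390.21 = 100δ + 720δ².
So 720δ² + 100δ − 390.21 = 0.
δ = (−100 + √(100² + 4·720·390.21)) / (2·720) = (−100 + √1133804.80) / 1440 ≈ 0.670.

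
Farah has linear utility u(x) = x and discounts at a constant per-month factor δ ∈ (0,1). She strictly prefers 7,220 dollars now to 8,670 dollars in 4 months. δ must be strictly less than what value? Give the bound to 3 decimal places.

The preference means 7220 > δ^4·8670.
Hence δ^4 < 7220/8670 = 0.83276, and x ↦ x^(1/4) is increasing on (0,∞).
δ < 0.83276^(1/4) = 0.955.

δ < 0.955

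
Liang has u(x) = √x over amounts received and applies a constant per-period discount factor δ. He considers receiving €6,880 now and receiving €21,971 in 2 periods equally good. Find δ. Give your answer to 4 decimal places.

Indifference means u(6880) = δ^2 · u(21971), so δ^2 = u(6880)/u(21971).
With u(x) = √x: δ^2 = √6880/√21971 = √(6880/21971) = 0.55959.
Hence δ = (0.55959)^(1/2) = 0.748057.

δ ≈ 0.7481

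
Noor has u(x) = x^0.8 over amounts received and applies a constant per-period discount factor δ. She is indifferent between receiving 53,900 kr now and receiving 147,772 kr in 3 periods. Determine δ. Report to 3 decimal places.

δ ≈ 0.764

Indifference means u(53900) = δ^3 · u(147772), so δ^3 = u(53900)/u(147772).
Since u(x) = x^0.8, δ^3 = (53900/147772)^0.8 = 0.36475^0.8 = 0.44627.
So δ = 0.44627^(1/3) ≈ 0.764.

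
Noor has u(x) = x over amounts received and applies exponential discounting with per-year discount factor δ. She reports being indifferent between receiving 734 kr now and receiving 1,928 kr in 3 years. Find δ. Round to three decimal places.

δ ≈ 0.725

Indifference means u(734) = δ^3 · u(1928), so δ^3 = u(734)/u(1928).
With u(x) = x: δ^3 = 734/1928 = 0.38071.
Hence δ = (0.38071)^(1/3) = 0.72476.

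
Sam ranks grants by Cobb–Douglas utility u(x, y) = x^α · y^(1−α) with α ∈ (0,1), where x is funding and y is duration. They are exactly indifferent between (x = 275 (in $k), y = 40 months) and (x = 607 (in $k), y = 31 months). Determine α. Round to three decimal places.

α ≈ 0.244

The Cobb–Douglas utilities coincide, so 275^α·40^(1−α) = 607^α·31^(1−α).
Rearrange to (275/607)^α = (31/40)^(1−α) and take logs: α·-0.791758 = (1−α)·-0.254892.
Thus α·(-1.046650) = -0.254892, so α = -0.254892/-1.046650 ≈ 0.244.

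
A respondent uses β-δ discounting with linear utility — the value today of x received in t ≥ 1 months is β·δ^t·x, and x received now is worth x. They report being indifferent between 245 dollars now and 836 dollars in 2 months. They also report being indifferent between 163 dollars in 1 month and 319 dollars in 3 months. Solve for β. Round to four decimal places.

β ≈ 0.5735

The second indifference involves only future payoffs, so β cancels: β·δ^1·163 = β·δ^3·319, giving δ^2 = 163/319 = 0.51097, so δ = 0.71482.
The first indifference: 245 = β·δ^2·836, so β = 245/(δ^2·836) = 245/(0.51097·836) ≈ 0.5735.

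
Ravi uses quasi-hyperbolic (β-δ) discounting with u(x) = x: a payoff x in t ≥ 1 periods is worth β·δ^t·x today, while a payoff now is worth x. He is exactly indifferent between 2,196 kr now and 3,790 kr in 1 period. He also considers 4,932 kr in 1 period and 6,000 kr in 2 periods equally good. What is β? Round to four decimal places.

Both payoffs in the second observation are in the future, so β drops out: δ^1·4932 = δ^2·6000 ⇒ δ = 4932/6000 = 0.82200.
The first indifference: 2196 = β·δ·3790, so β = 2196/(δ·3790) = 2196/(0.82200·3790) ≈ 0.7049.

β ≈ 0.7049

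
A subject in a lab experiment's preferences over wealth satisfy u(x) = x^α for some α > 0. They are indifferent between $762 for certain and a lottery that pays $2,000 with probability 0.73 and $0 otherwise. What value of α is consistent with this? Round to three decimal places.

Since u(0) = 0, the lottery's EU is 0.73·2000^α.
Indifference: 762^α = 0.73·2000^α, so (762/2000)^α = 0.73.
Taking logs: α·ln(762/2000) = ln(0.73), so α = -0.314711 / -0.964956 ≈ 0.326.

α ≈ 0.326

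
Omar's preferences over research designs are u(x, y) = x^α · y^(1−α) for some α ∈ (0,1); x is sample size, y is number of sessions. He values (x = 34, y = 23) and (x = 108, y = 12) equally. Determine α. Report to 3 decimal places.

α ≈ 0.360

Indifference: 34^α · 23^(1−α) = 108^α · 12^(1−α).
Rearrange to (34/108)^α = (12/23)^(1−α) and take logs: α·-1.155771 = (1−α)·-0.650588.
Thus α·(-1.806359) = -0.650588, so α = -0.650588/-1.806359 ≈ 0.360.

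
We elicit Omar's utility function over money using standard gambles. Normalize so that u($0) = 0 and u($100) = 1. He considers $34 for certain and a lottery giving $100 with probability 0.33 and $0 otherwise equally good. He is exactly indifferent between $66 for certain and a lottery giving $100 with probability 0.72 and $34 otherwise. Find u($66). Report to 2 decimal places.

0.81

First, u($34) = 0.33·u($100) + 0.67·u($0) = 0.33.
The second indifference gives u($66) = 0.72·u($100) + 0.28·u($34) = 0.72·1.00 + 0.28·0.33 = 0.8124.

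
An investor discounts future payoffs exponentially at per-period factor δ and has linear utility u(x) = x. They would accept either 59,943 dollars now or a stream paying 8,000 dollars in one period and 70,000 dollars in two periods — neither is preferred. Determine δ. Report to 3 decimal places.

δ ≈ 0.870

Present value of the stream is 8000·δ + 70000·δ². Indifference gives 8000δ + 70000δ² = 59943.
Rearranged: 70000δ² + 8000δ − 59943 = 0.
The positive root is δ = [−8000 + √(8000² + 4·70000·59943)] / (2·70000) = (−8000 + 129800.000)/140000 ≈ 0.870.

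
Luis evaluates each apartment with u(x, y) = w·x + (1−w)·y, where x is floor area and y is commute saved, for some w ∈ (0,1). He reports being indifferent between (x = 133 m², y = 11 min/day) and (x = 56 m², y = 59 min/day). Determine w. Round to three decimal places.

Equating utilities: w·133 + (1−w)·11 = w·56 + (1−w)·59.
w·(133−56) = (1−w)·(59−11), i.e. w·77 = (1−w)·48.
Hence w = 48/(77+48) = 48/125 = 0.384.

w = 0.384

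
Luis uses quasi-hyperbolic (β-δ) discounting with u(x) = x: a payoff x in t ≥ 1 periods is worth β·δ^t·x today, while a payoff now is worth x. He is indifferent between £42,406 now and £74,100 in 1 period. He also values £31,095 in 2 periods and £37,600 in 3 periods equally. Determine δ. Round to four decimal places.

δ ≈ 0.8270

Both payoffs in the second observation are in the future, so β drops out: δ^2·31095 = δ^3·37600 ⇒ δ = 31095/37600 = 0.82699.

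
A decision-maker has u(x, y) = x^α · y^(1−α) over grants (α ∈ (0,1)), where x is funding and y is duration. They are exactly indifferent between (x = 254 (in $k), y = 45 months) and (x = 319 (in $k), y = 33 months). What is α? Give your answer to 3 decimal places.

α ≈ 0.576

Indifference: 254^α · 45^(1−α) = 319^α · 33^(1−α).
Rearrange to (254/319)^α = (33/45)^(1−α) and take logs: α·-0.227857 = (1−α)·-0.310155.
Thus α·(-0.538012) = -0.310155, so α = -0.310155/-0.538012 ≈ 0.576.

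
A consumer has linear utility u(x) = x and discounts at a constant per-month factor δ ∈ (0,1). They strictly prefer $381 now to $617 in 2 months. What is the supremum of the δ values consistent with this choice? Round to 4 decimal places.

Under u(x) = x this choice says 381 > δ^2·617.
Dividing by 617: δ^2 < 0.61750. Both sides are positive, so the square root keeps the direction.
δ < (381/617)^(1/2) ≈ 0.7858.

δ < 0.7858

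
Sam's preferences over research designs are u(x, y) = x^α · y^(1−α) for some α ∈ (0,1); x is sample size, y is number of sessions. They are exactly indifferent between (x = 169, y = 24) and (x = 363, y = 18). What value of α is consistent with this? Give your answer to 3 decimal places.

α ≈ 0.273

Set the two utilities equal: 169^α·24^(1−α) = 363^α·18^(1−α).
Taking logs: α·ln 169 + (1−α)·ln 24 = α·ln 363 + (1−α)·ln 18, i.e. α·-0.764504 = (1−α)·-0.287682.
Thus α·(-1.052186) = -0.287682, so α = -0.287682/-1.052186 ≈ 0.273.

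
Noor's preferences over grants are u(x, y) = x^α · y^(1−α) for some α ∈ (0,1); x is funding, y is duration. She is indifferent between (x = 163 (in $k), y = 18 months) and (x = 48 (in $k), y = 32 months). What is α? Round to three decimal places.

α ≈ 0.320

Indifference: 163^α · 18^(1−α) = 48^α · 32^(1−α).
Rearrange to (163/48)^α = (32/18)^(1−α) and take logs: α·1.222549 = (1−α)·0.575364.
So α/(1−α) = (0.575364)/(1.222549) = 0.470627, and α = 0.470627/1.470627 ≈ 0.320.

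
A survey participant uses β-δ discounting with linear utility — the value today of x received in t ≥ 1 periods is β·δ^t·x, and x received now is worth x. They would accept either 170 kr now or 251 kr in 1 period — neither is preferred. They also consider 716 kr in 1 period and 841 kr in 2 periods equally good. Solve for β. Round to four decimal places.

β ≈ 0.7955

The second indifference involves only future payoffs, so β cancels: β·δ^1·716 = β·δ^2·841, giving δ = 716/841 = 0.85137.
The first indifference: 170 = β·δ·251, so β = 170/(δ·251) = 170/(0.85137·251) ≈ 0.7955.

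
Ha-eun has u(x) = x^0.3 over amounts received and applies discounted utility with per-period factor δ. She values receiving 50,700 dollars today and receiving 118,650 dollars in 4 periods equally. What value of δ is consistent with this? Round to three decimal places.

The payoff in 4 periods is discounted by δ^4, so u(50700) = δ^4·u(118650) and δ^4 = u(50700)/u(118650).
Since u(x) = x^0.3, δ^4 = (50700/118650)^0.3 = 0.42731^0.3 = 0.77486.
Taking the 4th root: δ = 0.77486^(1/4) ≈ 0.938.

δ ≈ 0.938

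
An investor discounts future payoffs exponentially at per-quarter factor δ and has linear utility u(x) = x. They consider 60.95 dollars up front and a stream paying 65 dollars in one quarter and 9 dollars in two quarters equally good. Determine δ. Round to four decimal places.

Present value of the stream is 65·δ + 9·δ². Indifference gives 65δ + 9δ² = 60.95.
Rearranged: 9δ² + 65δ − 60.95 = 0.
δ = (−65 + √(65² + 4·9·60.95)) / (2·9) = (−65 + √6419.20) / 18 ≈ 0.8400.

δ ≈ 0.8400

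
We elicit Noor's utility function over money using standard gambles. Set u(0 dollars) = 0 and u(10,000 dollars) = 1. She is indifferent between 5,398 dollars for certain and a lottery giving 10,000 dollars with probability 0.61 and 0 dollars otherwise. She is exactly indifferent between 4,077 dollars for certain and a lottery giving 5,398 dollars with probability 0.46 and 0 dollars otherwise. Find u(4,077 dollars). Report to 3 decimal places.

0.281

From the first indifference, u(5,398 dollars) = 0.61·u(10,000 dollars) + 0.39·u(0 dollars) = 0.61·1 + 0.39·0 = 0.61.
Chaining: u(4,077 dollars) = 0.46·0.61 + 0.54·0.00 = 0.2806.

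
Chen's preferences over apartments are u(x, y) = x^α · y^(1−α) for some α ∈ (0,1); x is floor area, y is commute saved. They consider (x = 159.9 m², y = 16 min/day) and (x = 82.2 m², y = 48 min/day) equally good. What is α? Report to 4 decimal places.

The Cobb–Douglas utilities coincide, so 159.9^α·16^(1−α) = 82.2^α·48^(1−α).
Rearrange to (159.9/82.2)^α = (48/16)^(1−α) and take logs: α·0.6653933 = (1−α)·1.0986123.
With A = 0.6653933 and B = 1.0986123: α·A = (1−α)·B, so α = B/(A+B) = 1.0986123/1.7640056 ≈ 0.6228.

α ≈ 0.6228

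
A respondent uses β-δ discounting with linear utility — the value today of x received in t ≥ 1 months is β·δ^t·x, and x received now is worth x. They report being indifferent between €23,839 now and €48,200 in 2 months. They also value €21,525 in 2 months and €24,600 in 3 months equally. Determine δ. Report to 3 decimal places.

The second indifference involves only future payoffs, so β cancels: β·δ^2·21525 = β·δ^3·24600, giving δ = 21525/24600 = 0.87500.

δ ≈ 0.875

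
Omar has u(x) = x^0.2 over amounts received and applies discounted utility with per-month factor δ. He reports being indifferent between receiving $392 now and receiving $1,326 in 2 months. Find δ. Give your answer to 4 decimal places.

δ ≈ 0.8853

Indifference means u(392) = δ^2 · u(1326), so δ^2 = u(392)/u(1326).
Since u(x) = x^0.2, δ^2 = (392/1326)^0.2 = 0.29563^0.2 = 0.78370.
So δ = 0.78370^(1/2) ≈ 0.8853.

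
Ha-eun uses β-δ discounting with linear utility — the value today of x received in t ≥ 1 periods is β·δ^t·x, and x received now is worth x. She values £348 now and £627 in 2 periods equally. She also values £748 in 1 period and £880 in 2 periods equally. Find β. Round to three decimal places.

β ≈ 0.768

Both payoffs in the second observation are in the future, so β drops out: δ^1·748 = δ^2·880 ⇒ δ = 748/880 = 0.85000.
Substituting δ into 348 = β·δ^2·627: β = 348/(453.007) ≈ 0.768.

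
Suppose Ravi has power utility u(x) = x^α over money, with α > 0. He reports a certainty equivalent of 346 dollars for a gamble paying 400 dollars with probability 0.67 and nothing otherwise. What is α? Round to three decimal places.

The lottery's expected utility is 0.67·u(400) + 0.33·u(0) = 0.67·400^α (since u(0) = 0 for α > 0).
Setting u(346) equal to that: 346^α = 0.67·400^α ⇒ (346/400)^α = 0.67.
α = ln(0.67) / ln(346/400) = -0.400478/-0.145026 ≈ 2.761.

α ≈ 2.761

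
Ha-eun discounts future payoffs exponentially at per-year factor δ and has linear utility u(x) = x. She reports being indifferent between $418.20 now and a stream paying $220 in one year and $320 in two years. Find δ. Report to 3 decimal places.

The stream is worth 220δ + 320δ² today, so 220δ + 320δ² = 418.20.
Rearranged: 320δ² + 220δ − 418.20 = 0.
δ = (−220 + √(220² + 4·320·418.20)) / (2·320) = (−220 + √583696.00) / 640 ≈ 0.850.

δ ≈ 0.850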